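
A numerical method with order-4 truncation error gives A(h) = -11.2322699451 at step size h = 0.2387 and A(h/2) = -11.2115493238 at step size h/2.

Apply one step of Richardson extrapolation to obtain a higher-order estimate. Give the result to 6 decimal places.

-11.210168

Error is O(h^4); halving h shrinks it by 2^4 = 16.
16·(-11.2115493238) = -179.3847891808; (-179.3847891808) − (-11.2322699451) = -168.1525192357
Denominator 16 − 1 = 15.
(-168.1525192357) ÷ 15 = -11.2101679490
Shift from A(h/2): +0.0013813748.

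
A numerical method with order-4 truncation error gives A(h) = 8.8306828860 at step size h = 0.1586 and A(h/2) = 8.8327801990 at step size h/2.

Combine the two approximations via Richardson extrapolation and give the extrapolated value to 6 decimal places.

8.832920

Leading term ∝ h^4; use weight 16 = 2^4.
Top: 16(8.8327801990) − (8.8306828860) = 132.4938002980
132.4938002980 ÷ 15 = 8.8329200199
Shift from A(h/2): +0.0001398209.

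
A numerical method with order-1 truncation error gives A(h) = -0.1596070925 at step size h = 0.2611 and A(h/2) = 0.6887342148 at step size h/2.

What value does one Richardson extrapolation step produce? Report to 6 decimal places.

Order 1 gives 2^r = 2 and 2^r − 1 = 1.
Top: 2(0.6887342148) − (-0.1596070925) = 1.5370755221
Extrapolated: 1.5370755221 / 1 = 1.5370755221

1.537076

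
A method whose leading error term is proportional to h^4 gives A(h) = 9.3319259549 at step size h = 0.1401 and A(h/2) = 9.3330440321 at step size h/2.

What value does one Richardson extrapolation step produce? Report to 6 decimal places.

r = 4, so 2^r = 16.
Difference of the inputs: 9.3330440321 − 9.3319259549 = 0.0011180772
Correction (A(h/2) − A(h))/(16 − 1) = 0.0011180772/15 = 0.0000745385
R = 9.3330440321 + 0.0000745385 = 9.3331185706

9.333119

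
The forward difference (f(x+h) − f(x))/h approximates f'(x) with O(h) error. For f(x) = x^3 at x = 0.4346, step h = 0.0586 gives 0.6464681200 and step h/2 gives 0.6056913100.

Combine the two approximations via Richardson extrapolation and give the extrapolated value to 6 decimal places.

Leading term ∝ h^1; use weight 2 = 2^1.
2·0.6056913100 = 1.2113826200; subtract 0.6464681200 → 0.5649145000
Denominator 2 − 1 = 1.
So the Richardson estimate is 0.5649145000.

0.564914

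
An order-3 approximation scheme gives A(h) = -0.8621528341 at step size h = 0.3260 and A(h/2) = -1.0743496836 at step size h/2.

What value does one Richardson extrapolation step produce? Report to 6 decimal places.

Order 3 gives 2^r = 8 and 2^r − 1 = 7.
Top: 8(-1.0743496836) − (-0.8621528341) = -7.7326446347
Denominator 8 − 1 = 7.
Extrapolated: (-7.7326446347) / 7 = -1.1046635192
Gap between inputs: 2.122e-01; correction applied: −0.0303138356.

-1.104664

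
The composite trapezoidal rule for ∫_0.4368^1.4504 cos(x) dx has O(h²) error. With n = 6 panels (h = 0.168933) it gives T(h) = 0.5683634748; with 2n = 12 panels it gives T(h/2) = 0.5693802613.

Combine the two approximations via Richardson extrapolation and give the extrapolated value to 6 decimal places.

The method has order 2: 2^2 = 4.
4×0.5693802613 = 2.2775210452; 2.2775210452 − 0.5683634748 = 1.7091575704
1.7091575704 ÷ 3 = 0.5697191901

0.569719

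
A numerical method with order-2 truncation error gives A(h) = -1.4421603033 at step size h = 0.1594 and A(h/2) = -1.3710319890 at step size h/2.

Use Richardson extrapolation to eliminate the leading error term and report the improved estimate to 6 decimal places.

The method has order 2: 2^2 = 4.
Numerator 4*A(h/2) − A(h) = 4*(-1.3710319890) − (-1.4421603033) = -4.0419676527
Denominator 4 − 1 = 3.
Result: -1.3473225509

-1.347323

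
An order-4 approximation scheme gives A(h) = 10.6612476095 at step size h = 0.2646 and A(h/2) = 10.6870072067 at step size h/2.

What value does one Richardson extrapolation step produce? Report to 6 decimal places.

Order 4 gives 2^r = 16 and 2^r − 1 = 15.
Difference of the inputs: 10.6870072067 − 10.6612476095 = 0.0257595972
Divide by 2^4 − 1 = 15: 0.0257595972/15 = 0.0017173065
R = A(h/2) + (A(h/2) − A(h))/15 = 10.6870072067 + 0.0017173065 = 10.6887245132

10.688725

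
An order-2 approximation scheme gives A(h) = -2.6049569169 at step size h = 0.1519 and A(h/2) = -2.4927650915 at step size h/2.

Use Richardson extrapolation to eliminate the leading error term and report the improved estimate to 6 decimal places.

-2.455368

r = 2: numerator weight 4, denominator 3.
Numerator 4*A(h/2) − A(h) = 4*(-2.4927650915) − (-2.6049569169) = -7.3661034491
(-7.3661034491) ÷ 3 = -2.4553678164
Shift from A(h/2): +0.0373972751.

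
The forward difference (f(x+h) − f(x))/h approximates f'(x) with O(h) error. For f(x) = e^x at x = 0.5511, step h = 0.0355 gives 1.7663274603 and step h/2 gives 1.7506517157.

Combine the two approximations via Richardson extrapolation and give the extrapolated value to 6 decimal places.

Leading term ∝ h^1; use weight 2 = 2^1.
2*1.7506517157 = 3.5013034314; subtract 1.7663274603 → 1.7349759711
Denominator 2 − 1 = 1.
(2*1.7506517157 − 1.7663274603)/(2 − 1) = 1.7349759711
Gap between inputs: 1.568e-02; correction applied: −0.0156757446.

1.734976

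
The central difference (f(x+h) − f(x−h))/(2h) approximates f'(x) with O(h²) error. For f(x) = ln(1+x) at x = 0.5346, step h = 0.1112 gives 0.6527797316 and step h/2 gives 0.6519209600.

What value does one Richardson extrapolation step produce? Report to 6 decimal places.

0.651635

Error is O(h^2); halving h shrinks it by 2^2 = 4.
Top: 4(0.6519209600) − (0.6527797316) = 1.9549041084
Denominator 4 − 1 = 3.
So the Richardson estimate is 0.6516347028.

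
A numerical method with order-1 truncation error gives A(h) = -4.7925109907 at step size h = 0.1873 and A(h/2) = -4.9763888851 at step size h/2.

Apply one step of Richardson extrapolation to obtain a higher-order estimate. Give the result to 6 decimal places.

-5.160267

Method order is 1; weight 2^1 = 2.
2*(-4.9763888851) = -9.9527777702; subtract (-4.7925109907) → -5.1602667795
Divide by 2^1 − 1 = 1.
(-5.1602667795) ÷ 1 = -5.1602667795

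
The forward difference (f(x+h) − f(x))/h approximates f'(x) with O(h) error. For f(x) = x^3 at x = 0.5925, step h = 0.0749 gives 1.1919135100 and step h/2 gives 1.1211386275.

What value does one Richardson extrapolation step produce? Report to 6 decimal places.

r = 1: numerator weight 2, denominator 1.
Top: 2(1.1211386275) − (1.1919135100) = 1.0503637450
Denominator 2 − 1 = 1.
R = 1.0503637450/1 = 1.0503637450
Gap between inputs: 7.077e-02; correction applied: −0.0707748825.

1.050364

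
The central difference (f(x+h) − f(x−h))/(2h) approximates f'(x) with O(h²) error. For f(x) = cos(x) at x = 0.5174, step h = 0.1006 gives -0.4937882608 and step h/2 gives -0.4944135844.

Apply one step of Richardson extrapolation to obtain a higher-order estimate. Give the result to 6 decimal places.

Method order is 2; weight 2^2 = 4.
4×(-0.4944135844) = -1.9776543376; (-1.9776543376) − (-0.4937882608) = -1.4838660768
Extrapolated: (-1.4838660768) / 3 = -0.4946220256
Shift from A(h/2): −0.0002084412.

-0.494622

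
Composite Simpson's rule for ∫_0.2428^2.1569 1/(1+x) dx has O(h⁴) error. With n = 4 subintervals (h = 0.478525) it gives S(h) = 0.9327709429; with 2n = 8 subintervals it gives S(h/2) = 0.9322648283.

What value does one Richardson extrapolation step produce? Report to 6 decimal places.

0.932231

Leading term ∝ h^4; use weight 16 = 2^4.
Top: 16(0.9322648283) − (0.9327709429) = 13.9834663099
Divide by 2^4 − 1 = 15.
(16 × 0.9322648283 − 0.9327709429)/(16 − 1) = 0.9322310873
Shift from A(h/2): −0.0000337410.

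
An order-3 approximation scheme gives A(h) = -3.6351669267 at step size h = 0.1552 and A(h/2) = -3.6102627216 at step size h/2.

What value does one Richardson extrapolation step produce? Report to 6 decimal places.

-3.606705

Error is O(h^3); halving h shrinks it by 2^3 = 8.
2^3 × A(h/2) = -28.8821017728; minus A(h) gives -25.2469348461.
Denominator 8 − 1 = 7.
(-25.2469348461) ÷ 7 = -3.6067049780
Correction |R − A(h/2)| = 3.558e-03; gap |A(h/2) − A(h)| = 2.490e-02.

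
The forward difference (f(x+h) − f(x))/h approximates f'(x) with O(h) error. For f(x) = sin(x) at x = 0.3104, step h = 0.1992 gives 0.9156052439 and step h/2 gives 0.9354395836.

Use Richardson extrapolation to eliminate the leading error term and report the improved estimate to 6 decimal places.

0.955274

The method has order 1: 2^1 = 2.
Top: 2(0.9354395836) − (0.9156052439) = 0.9552739233
(2·0.9354395836 − 0.9156052439)/(2 − 1) = 0.9552739233
Shift from A(h/2): +0.0198343397.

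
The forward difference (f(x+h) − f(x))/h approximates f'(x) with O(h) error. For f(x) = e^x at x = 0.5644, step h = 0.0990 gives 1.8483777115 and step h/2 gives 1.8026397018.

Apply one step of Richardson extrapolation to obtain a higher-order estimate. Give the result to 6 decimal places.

Error is O(h^1); halving h shrinks it by 2^1 = 2.
2 × 1.8026397018 = 3.6052794036; 3.6052794036 − 1.8483777115 = 1.7569016921
R = 1.7569016921/1 = 1.7569016921
Correction |R − A(h/2)| = 4.574e-02; gap |A(h/2) − A(h)| = 4.574e-02.

1.756902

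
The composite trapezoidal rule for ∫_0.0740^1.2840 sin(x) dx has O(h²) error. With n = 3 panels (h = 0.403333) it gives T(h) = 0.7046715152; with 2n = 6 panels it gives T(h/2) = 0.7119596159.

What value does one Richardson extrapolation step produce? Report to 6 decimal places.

The method has order 2: 2^2 = 4.
A(h/2) − A(h) = 0.7119596159 − 0.7046715152 = 0.0072881007
Correction (A(h/2) − A(h))/(4 − 1) = 0.0072881007/3 = 0.0024293669
R = 0.7119596159 + 0.0024293669 = 0.7143889828
Gap between inputs: 7.288e-03; correction applied: +0.0024293669.

0.714389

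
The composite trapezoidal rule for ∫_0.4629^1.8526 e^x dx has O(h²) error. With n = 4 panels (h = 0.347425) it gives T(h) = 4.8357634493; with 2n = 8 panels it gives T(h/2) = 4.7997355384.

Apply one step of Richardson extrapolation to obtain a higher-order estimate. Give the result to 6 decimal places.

4.787726

The method has order 2: 2^2 = 4.
4*4.7997355384 = 19.1989421536; 19.1989421536 − 4.8357634493 = 14.3631787043
Divide by 2^2 − 1 = 3.
So the Richardson estimate is 4.7877262348.
Shift from A(h/2): −0.0120093036.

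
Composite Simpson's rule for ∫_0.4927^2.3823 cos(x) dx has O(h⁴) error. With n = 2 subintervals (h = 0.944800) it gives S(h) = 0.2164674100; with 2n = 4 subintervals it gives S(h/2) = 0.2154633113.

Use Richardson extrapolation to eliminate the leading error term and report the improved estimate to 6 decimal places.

r = 4: numerator weight 16, denominator 15.
Top: 16(0.2154633113) − (0.2164674100) = 3.2309455708
(16×0.2154633113 − 0.2164674100)/(16 − 1) = 0.2153963714

0.215396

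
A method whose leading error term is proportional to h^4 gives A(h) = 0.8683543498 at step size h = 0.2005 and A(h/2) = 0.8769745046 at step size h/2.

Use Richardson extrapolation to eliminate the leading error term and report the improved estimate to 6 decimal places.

0.877549

r = 4, so 2^r = 16.
16·0.8769745046 − 0.8683543498 = 13.1632377238
Divide by 2^4 − 1 = 15.
13.1632377238 ÷ 15 = 0.8775491816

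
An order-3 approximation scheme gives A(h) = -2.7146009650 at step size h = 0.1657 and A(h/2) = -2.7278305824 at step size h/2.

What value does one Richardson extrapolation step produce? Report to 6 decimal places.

Method order is 3; weight 2^3 = 8.
Weighted: (-21.8226446592) − (-2.7146009650) = -19.1080436942
Extrapolated: (-19.1080436942) / 7 = -2.7297205277

-2.729721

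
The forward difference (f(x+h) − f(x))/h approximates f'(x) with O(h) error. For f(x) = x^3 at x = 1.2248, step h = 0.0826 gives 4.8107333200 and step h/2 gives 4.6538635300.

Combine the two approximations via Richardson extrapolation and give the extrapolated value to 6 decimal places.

Method order is 1; weight 2^1 = 2.
2·4.6538635300 − 4.8107333200 = 4.4969937400
Divide by 2^1 − 1 = 1.
Result: 4.4969937400
Shift from A(h/2): −0.1568697900.

4.496994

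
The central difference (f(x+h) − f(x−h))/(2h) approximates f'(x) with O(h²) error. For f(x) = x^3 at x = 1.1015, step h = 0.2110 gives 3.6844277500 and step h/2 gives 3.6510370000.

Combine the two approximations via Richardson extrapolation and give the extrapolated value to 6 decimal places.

The method has order 2: 2^2 = 4.
Numerator 4·A(h/2) − A(h) = 4·3.6510370000 − 3.6844277500 = 10.9197202500
Denominator 4 − 1 = 3.
(4·3.6510370000 − 3.6844277500)/(4 − 1) = 3.6399067500

3.639907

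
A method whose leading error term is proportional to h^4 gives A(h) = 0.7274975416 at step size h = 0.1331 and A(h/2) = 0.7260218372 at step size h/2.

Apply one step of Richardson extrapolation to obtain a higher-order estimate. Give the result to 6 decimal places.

0.725923

With r = 4 the leading error scales as h^4, so the weight is 2^4 = 16.
16×0.7260218372 = 11.6163493952; 11.6163493952 − 0.7274975416 = 10.8888518536
Denominator 16 − 1 = 15.
(16×0.7260218372 − 0.7274975416)/(16 − 1) = 0.7259234569
Correction |R − A(h/2)| = 9.838e-05; gap |A(h/2) − A(h)| = 1.476e-03.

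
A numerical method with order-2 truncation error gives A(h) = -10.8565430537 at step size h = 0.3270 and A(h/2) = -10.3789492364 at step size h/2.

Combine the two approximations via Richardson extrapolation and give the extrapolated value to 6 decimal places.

-10.219751

Method order is 2; weight 2^2 = 4.
Weighted: (-41.5157969456) − (-10.8565430537) = -30.6592538919
Divide by 2^2 − 1 = 3.
Result: -10.2197512973
Gap between inputs: 4.776e-01; correction applied: +0.1591979391.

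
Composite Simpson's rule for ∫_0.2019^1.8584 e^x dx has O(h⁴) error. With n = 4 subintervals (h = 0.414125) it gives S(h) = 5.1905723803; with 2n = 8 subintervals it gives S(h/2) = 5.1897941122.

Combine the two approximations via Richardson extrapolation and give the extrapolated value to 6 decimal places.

5.189742

r = 4: numerator weight 16, denominator 15.
2^4·A(h/2) = 83.0367057952; minus A(h) gives 77.8461334149.
(16·5.1897941122 − 5.1905723803)/(16 − 1) = 5.1897422277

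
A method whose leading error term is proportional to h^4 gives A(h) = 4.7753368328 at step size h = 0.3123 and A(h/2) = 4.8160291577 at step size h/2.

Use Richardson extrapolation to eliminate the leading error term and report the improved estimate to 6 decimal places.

r = 4, so 2^r = 16.
Numerator 16×A(h/2) − A(h) = 16×4.8160291577 − 4.7753368328 = 72.2811296904
Denominator 16 − 1 = 15.
Extrapolated: 72.2811296904 / 15 = 4.8187419794

4.818742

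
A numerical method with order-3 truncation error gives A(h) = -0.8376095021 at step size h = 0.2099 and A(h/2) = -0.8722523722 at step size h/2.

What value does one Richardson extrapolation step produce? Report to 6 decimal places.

-0.877201

r = 3, so 2^r = 8.
8 × (-0.8722523722) − (-0.8376095021) = -6.1404094755
Denominator 8 − 1 = 7.
(-6.1404094755) ÷ 7 = -0.8772013536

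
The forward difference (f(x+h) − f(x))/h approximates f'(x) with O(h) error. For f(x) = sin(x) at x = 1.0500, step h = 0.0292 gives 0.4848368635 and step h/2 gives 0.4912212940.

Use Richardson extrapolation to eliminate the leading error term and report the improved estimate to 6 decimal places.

0.497606

Error is O(h^1); halving h shrinks it by 2^1 = 2.
2×0.4912212940 = 0.9824425880; 0.9824425880 − 0.4848368635 = 0.4976057245
Denominator 2 − 1 = 1.
0.4976057245 ÷ 1 = 0.4976057245
Correction |R − A(h/2)| = 6.384e-03; gap |A(h/2) − A(h)| = 6.384e-03.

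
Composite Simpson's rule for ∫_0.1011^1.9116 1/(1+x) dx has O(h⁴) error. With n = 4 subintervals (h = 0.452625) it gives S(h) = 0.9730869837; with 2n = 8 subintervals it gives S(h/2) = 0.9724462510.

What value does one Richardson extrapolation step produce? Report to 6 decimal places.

Leading term ∝ h^4; use weight 16 = 2^4.
Weighted: 15.5591400160 − 0.9730869837 = 14.5860530323
14.5860530323 ÷ 15 = 0.9724035355
Correction |R − A(h/2)| = 4.272e-05; gap |A(h/2) − A(h)| = 6.407e-04.

0.972404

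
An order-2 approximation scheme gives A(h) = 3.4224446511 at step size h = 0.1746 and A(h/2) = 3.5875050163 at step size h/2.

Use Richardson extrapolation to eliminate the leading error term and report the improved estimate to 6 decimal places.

Leading term ∝ h^2; use weight 4 = 2^2.
4·3.5875050163 = 14.3500200652; 14.3500200652 − 3.4224446511 = 10.9275754141
10.9275754141 ÷ 3 = 3.6425251380
Gap between inputs: 1.651e-01; correction applied: +0.0550201217.

3.642525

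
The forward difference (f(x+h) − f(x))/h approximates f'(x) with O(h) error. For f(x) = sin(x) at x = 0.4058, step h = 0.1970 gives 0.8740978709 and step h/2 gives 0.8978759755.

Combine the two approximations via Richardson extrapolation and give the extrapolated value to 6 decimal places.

With r = 1 the leading error scales as h^1, so the weight is 2^1 = 2.
Numerator 2 × A(h/2) − A(h) = 2 × 0.8978759755 − 0.8740978709 = 0.9216540801
Divide by 2^1 − 1 = 1.
Result: 0.9216540801
Gap between inputs: 2.378e-02; correction applied: +0.0237781046.

0.921654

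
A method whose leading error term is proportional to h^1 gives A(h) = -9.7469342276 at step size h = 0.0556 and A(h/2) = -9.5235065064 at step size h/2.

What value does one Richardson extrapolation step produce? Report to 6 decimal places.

Order 1 gives 2^r = 2 and 2^r − 1 = 1.
2·(-9.5235065064) = -19.0470130128; (-19.0470130128) − (-9.7469342276) = -9.3000787852
(-9.3000787852) ÷ 1 = -9.3000787852

-9.300079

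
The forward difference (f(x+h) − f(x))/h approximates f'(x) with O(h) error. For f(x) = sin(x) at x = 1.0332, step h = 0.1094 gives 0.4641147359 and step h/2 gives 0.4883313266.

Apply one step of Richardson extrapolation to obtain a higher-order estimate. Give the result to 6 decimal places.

With r = 1 the leading error scales as h^1, so the weight is 2^1 = 2.
Difference of the inputs: 0.4883313266 − 0.4641147359 = 0.0242165907
Divide by 2^1 − 1 = 1: 0.0242165907/1 = 0.0242165907
R = A(h/2) + (A(h/2) − A(h))/1 = 0.4883313266 + 0.0242165907 = 0.5125479173

0.512548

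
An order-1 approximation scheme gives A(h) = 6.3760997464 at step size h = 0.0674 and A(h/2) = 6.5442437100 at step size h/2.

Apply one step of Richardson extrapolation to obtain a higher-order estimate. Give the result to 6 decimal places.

6.712388

r = 1, so 2^r = 2.
2×6.5442437100 = 13.0884874200; subtract 6.3760997464 → 6.7123876736
Denominator 2 − 1 = 1.
Extrapolated: 6.7123876736 / 1 = 6.7123876736
Gap between inputs: 1.681e-01; correction applied: +0.1681439636.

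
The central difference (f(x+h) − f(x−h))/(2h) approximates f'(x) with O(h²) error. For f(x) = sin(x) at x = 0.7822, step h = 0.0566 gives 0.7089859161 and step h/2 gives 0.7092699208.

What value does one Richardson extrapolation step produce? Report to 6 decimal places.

Order 2 gives 2^r = 4 and 2^r − 1 = 3.
4×0.7092699208 = 2.8370796832; subtract 0.7089859161 → 2.1280937671
Denominator 4 − 1 = 3.
R = 2.1280937671/3 = 0.7093645890

0.709365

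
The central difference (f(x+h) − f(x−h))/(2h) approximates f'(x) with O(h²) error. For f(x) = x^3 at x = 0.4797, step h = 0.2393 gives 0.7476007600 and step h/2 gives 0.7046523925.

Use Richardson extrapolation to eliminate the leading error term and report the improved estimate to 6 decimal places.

0.690336

r = 2, so 2^r = 4.
Weighted: 2.8186095700 − 0.7476007600 = 2.0710088100
Divide by 2^2 − 1 = 3.
2.0710088100 ÷ 3 = 0.6903362700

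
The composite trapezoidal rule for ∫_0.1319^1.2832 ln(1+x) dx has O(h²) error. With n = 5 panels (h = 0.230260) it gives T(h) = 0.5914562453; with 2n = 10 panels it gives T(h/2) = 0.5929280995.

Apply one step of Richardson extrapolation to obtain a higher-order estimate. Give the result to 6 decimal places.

0.593419

The method has order 2: 2^2 = 4.
Numerator 4×A(h/2) − A(h) = 4×0.5929280995 − 0.5914562453 = 1.7802561527
Denominator 4 − 1 = 3.
R = 1.7802561527/3 = 0.5934187176
Shift from A(h/2): +0.0004906181.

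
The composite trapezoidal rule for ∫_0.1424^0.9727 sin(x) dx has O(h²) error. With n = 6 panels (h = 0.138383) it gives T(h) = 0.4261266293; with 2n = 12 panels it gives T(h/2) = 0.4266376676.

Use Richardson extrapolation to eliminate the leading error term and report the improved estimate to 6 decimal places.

0.426808

The method has order 2: 2^2 = 4.
Weighted: 1.7065506704 − 0.4261266293 = 1.2804240411
Divide by 2^2 − 1 = 3.
R = 1.2804240411/3 = 0.4268080137
Gap between inputs: 5.110e-04; correction applied: +0.0001703461.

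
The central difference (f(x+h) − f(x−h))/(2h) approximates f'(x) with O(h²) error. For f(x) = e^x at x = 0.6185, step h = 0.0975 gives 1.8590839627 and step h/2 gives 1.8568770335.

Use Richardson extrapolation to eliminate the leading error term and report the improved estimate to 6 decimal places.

r = 2, so 2^r = 4.
4·1.8568770335 − 1.8590839627 = 5.5684241713
R = 5.5684241713/3 = 1.8561413904
Gap between inputs: 2.207e-03; correction applied: −0.0007356431.

1.856141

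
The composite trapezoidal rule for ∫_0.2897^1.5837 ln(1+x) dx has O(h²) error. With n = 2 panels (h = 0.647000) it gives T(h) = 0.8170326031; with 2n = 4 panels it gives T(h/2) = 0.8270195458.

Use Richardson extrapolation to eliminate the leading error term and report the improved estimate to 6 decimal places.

0.830349

Leading term ∝ h^2; use weight 4 = 2^2.
4 × 0.8270195458 = 3.3080781832; 3.3080781832 − 0.8170326031 = 2.4910455801
Divide by 2^2 − 1 = 3.
Result: 0.8303485267
Correction |R − A(h/2)| = 3.329e-03; gap |A(h/2) − A(h)| = 9.987e-03.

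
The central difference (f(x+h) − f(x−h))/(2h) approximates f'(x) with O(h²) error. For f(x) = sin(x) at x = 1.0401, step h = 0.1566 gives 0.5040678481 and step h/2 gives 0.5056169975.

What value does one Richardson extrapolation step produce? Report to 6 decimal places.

Order 2 gives 2^r = 4 and 2^r − 1 = 3.
A(h/2) − A(h) = 0.5056169975 − 0.5040678481 = 0.0015491494
Divide by 2^2 − 1 = 3: 0.0015491494/3 = 0.0005163831
R = A(h/2) + (A(h/2) − A(h))/3 = 0.5056169975 + 0.0005163831 = 0.5061333806

0.506133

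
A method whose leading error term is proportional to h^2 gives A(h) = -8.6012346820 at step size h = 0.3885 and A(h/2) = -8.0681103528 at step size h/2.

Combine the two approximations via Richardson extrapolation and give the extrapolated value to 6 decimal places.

-7.890402

With r = 2 the leading error scales as h^2, so the weight is 2^2 = 4.
4 × (-8.0681103528) − (-8.6012346820) = -23.6712067292
(-23.6712067292) ÷ 3 = -7.8904022431
Shift from A(h/2): +0.1777081097.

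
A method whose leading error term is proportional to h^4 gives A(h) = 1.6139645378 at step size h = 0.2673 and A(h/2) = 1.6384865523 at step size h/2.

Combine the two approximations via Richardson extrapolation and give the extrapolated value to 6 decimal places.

The method has order 4: 2^4 = 16.
Difference of the inputs: 1.6384865523 − 1.6139645378 = 0.0245220145
Divide by 2^4 − 1 = 15: 0.0245220145/15 = 0.0016348010
R = 1.6384865523 + 0.0016348010 = 1.6401213533

1.640121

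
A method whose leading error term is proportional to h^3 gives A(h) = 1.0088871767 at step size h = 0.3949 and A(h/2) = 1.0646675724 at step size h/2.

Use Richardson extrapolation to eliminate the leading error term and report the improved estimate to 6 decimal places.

1.072636

r = 3: numerator weight 8, denominator 7.
Difference of the inputs: 1.0646675724 − 1.0088871767 = 0.0557803957
Correction (A(h/2) − A(h))/(8 − 1) = 0.0557803957/7 = 0.0079686280
R = 1.0646675724 + 0.0079686280 = 1.0726362004
Gap between inputs: 5.578e-02; correction applied: +0.0079686280.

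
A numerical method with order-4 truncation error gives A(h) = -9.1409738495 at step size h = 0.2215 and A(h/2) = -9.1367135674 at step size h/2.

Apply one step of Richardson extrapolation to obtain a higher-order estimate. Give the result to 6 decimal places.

r = 4: numerator weight 16, denominator 15.
Numerator 16*A(h/2) − A(h) = 16*(-9.1367135674) − (-9.1409738495) = -137.0464432289
Divide by 2^4 − 1 = 15.
R = (-137.0464432289)/15 = -9.1364295486

-9.136430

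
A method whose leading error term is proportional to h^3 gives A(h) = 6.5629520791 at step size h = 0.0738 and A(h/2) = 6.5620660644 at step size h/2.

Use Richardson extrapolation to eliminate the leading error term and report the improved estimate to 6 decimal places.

6.561939

r = 3: numerator weight 8, denominator 7.
2^3×A(h/2) = 52.4965285152; minus A(h) gives 45.9335764361.
Divide by 2^3 − 1 = 7.
Extrapolated: 45.9335764361 / 7 = 6.5619394909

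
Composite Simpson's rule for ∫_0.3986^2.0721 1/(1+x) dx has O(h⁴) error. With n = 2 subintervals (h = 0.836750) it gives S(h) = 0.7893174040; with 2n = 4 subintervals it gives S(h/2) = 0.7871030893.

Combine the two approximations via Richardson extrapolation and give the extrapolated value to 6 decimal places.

0.786955

With r = 4 the leading error scales as h^4, so the weight is 2^4 = 16.
Numerator 16*A(h/2) − A(h) = 16*0.7871030893 − 0.7893174040 = 11.8043320248
Divide by 2^4 − 1 = 15.
11.8043320248 ÷ 15 = 0.7869554683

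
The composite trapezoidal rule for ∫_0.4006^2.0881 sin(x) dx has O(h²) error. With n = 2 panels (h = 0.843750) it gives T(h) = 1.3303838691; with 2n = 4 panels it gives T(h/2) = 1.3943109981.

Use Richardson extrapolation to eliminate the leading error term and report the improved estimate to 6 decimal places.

1.415620

Leading term ∝ h^2; use weight 4 = 2^2.
A(h/2) − A(h) = 1.3943109981 − 1.3303838691 = 0.0639271290
Divide by 2^2 − 1 = 3: 0.0639271290/3 = 0.0213090430
R = 1.3943109981 + 0.0213090430 = 1.4156200411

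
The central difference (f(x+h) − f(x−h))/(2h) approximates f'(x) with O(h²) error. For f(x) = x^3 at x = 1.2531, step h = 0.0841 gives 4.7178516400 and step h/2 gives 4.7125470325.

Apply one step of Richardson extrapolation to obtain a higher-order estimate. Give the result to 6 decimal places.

Method order is 2; weight 2^2 = 4.
4×4.7125470325 = 18.8501881300; subtract 4.7178516400 → 14.1323364900
R = 14.1323364900/3 = 4.7107788300

4.710779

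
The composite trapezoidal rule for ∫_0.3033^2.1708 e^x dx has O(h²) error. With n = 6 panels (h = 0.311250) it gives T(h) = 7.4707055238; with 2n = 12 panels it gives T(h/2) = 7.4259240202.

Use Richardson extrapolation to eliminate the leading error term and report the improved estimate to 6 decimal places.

Error is O(h^2); halving h shrinks it by 2^2 = 4.
2^2×A(h/2) = 29.7036960808; minus A(h) gives 22.2329905570.
(4×7.4259240202 − 7.4707055238)/(4 − 1) = 7.4109968523
Correction |R − A(h/2)| = 1.493e-02; gap |A(h/2) − A(h)| = 4.478e-02.

7.410997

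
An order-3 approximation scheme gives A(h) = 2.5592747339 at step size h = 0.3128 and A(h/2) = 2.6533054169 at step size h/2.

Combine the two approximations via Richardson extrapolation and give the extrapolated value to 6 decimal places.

2.666738

Method order is 3; weight 2^3 = 8.
A(h/2) − A(h) = 2.6533054169 − 2.5592747339 = 0.0940306830
Divide by 2^3 − 1 = 7: 0.0940306830/7 = 0.0134329547
R = 2.6533054169 + 0.0134329547 = 2.6667383716
Correction |R − A(h/2)| = 1.343e-02; gap |A(h/2) − A(h)| = 9.403e-02.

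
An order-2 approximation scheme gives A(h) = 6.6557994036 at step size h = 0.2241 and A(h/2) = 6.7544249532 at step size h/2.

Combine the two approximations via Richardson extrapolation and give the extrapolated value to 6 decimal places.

6.787300

r = 2, so 2^r = 4.
4·6.7544249532 − 6.6557994036 = 20.3619004092
20.3619004092 ÷ 3 = 6.7873001364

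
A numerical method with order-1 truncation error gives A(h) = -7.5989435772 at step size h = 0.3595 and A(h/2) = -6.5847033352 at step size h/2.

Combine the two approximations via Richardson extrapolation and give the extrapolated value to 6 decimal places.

Order 1 gives 2^r = 2 and 2^r − 1 = 1.
2×(-6.5847033352) − (-7.5989435772) = -5.5704630932
Denominator 2 − 1 = 1.
Extrapolated: (-5.5704630932) / 1 = -5.5704630932

-5.570463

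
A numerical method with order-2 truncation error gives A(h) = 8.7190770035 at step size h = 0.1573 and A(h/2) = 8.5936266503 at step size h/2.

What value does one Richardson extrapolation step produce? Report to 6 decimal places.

8.551810

With r = 2 the leading error scales as h^2, so the weight is 2^2 = 4.
Weighted: 34.3745066012 − 8.7190770035 = 25.6554295977
Extrapolated: 25.6554295977 / 3 = 8.5518098659
Gap between inputs: 1.255e-01; correction applied: −0.0418167844.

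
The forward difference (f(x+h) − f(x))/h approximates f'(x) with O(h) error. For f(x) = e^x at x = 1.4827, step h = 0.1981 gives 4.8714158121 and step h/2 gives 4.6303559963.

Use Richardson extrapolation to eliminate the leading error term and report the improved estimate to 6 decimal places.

With r = 1 the leading error scales as h^1, so the weight is 2^1 = 2.
2·4.6303559963 = 9.2607119926; subtract 4.8714158121 → 4.3892961805
4.3892961805 ÷ 1 = 4.3892961805

4.389296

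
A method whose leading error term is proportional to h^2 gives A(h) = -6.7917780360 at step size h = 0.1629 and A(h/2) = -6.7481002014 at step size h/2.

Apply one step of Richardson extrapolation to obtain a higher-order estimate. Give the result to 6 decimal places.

-6.733541

r = 2, so 2^r = 4.
4·(-6.7481002014) = -26.9924008056; subtract (-6.7917780360) → -20.2006227696
Divide by 2^2 − 1 = 3.
R = (-20.2006227696)/3 = -6.7335409232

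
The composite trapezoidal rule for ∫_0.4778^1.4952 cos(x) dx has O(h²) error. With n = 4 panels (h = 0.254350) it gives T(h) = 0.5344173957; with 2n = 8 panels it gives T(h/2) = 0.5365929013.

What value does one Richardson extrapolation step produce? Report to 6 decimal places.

0.537318

Error is O(h^2); halving h shrinks it by 2^2 = 4.
2^2×A(h/2) = 2.1463716052; minus A(h) gives 1.6119542095.
Divide by 2^2 − 1 = 3.
Extrapolated: 1.6119542095 / 3 = 0.5373180698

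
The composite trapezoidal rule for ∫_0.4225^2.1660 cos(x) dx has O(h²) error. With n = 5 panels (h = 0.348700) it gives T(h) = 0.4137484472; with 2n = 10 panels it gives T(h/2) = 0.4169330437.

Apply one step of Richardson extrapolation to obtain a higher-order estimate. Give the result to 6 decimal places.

r = 2: numerator weight 4, denominator 3.
Numerator 4 × A(h/2) − A(h) = 4 × 0.4169330437 − 0.4137484472 = 1.2539837276
Denominator 4 − 1 = 3.
R = 1.2539837276/3 = 0.4179945759
Correction |R − A(h/2)| = 1.062e-03; gap |A(h/2) − A(h)| = 3.185e-03.

0.417995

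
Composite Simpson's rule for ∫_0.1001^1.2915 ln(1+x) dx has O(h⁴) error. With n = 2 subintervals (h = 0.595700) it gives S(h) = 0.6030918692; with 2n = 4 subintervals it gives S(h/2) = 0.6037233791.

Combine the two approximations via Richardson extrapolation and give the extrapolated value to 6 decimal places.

0.603765

The method has order 4: 2^4 = 16.
Difference of the inputs: 0.6037233791 − 0.6030918692 = 0.0006315099
Divide by 2^4 − 1 = 15: 0.0006315099/15 = 0.0000421007
R = A(h/2) + (A(h/2) − A(h))/15 = 0.6037233791 + 0.0000421007 = 0.6037654798
Shift from A(h/2): +0.0000421007.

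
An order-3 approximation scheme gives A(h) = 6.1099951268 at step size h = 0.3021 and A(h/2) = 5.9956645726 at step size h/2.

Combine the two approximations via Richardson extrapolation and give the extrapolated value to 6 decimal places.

5.979332

r = 3, so 2^r = 8.
Top: 8(5.9956645726) − (6.1099951268) = 41.8553214540
Denominator 8 − 1 = 7.
41.8553214540 ÷ 7 = 5.9793316363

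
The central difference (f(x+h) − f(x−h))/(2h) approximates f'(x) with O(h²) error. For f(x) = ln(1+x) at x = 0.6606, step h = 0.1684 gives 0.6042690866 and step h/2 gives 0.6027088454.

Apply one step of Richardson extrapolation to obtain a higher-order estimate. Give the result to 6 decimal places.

Error is O(h^2); halving h shrinks it by 2^2 = 4.
Weighted: 2.4108353816 − 0.6042690866 = 1.8065662950
Denominator 4 − 1 = 3.
Extrapolated: 1.8065662950 / 3 = 0.6021887650
Correction |R − A(h/2)| = 5.201e-04; gap |A(h/2) − A(h)| = 1.560e-03.

0.602189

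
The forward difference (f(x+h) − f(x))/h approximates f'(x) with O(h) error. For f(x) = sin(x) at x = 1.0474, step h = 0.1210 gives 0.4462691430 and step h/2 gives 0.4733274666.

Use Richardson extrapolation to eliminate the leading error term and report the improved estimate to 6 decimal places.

r = 1: numerator weight 2, denominator 1.
Numerator 2×A(h/2) − A(h) = 2×0.4733274666 − 0.4462691430 = 0.5003857902
Divide by 2^1 − 1 = 1.
R = 0.5003857902/1 = 0.5003857902

0.500386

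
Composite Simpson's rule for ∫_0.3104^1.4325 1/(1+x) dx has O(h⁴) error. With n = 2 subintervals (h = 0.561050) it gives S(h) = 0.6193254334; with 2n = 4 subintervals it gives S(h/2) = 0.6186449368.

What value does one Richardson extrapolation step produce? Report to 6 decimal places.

r = 4, so 2^r = 16.
16 × 0.6186449368 = 9.8983189888; 9.8983189888 − 0.6193254334 = 9.2789935554
Denominator 16 − 1 = 15.
(16 × 0.6186449368 − 0.6193254334)/(16 − 1) = 0.6185995704

0.618600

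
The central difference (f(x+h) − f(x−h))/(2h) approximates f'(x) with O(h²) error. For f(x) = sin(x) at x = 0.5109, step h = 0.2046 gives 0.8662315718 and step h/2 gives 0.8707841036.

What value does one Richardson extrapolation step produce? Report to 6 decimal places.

0.872302

Method order is 2; weight 2^2 = 4.
Numerator 4×A(h/2) − A(h) = 4×0.8707841036 − 0.8662315718 = 2.6169048426
Denominator 4 − 1 = 3.
Result: 0.8723016142
Shift from A(h/2): +0.0015175106.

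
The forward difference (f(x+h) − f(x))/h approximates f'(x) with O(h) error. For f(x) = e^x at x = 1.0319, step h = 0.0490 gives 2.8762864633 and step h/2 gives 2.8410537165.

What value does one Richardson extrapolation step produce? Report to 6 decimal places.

2.805821

r = 1, so 2^r = 2.
2^1×A(h/2) = 5.6821074330; minus A(h) gives 2.8058209697.
Extrapolated: 2.8058209697 / 1 = 2.8058209697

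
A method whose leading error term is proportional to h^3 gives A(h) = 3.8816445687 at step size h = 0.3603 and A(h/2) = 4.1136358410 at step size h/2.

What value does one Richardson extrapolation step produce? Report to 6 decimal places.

Method order is 3; weight 2^3 = 8.
Weighted: 32.9090867280 − 3.8816445687 = 29.0274421593
R = 29.0274421593/7 = 4.1467774513
Shift from A(h/2): +0.0331416103.

4.146777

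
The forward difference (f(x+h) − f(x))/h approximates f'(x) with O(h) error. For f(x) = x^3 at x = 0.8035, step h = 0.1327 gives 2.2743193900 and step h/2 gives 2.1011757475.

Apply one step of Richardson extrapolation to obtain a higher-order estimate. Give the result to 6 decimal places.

Method order is 1; weight 2^1 = 2.
Top: 2(2.1011757475) − (2.2743193900) = 1.9280321050
Denominator 2 − 1 = 1.
(2×2.1011757475 − 2.2743193900)/(2 − 1) = 1.9280321050

1.928032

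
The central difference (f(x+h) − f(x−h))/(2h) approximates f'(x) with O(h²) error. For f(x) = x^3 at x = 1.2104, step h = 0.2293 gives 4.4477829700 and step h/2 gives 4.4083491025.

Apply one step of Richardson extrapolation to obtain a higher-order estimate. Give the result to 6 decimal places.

Leading term ∝ h^2; use weight 4 = 2^2.
2^2 × A(h/2) = 17.6333964100; minus A(h) gives 13.1856134400.
Denominator 4 − 1 = 3.
So the Richardson estimate is 4.3952044800.
Correction |R − A(h/2)| = 1.314e-02; gap |A(h/2) − A(h)| = 3.943e-02.

4.395204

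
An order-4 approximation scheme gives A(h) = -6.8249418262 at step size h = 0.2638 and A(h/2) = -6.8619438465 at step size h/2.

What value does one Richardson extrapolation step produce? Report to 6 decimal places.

With r = 4 the leading error scales as h^4, so the weight is 2^4 = 16.
Difference of the inputs: -6.8619438465 − (-6.8249418262) = -0.0370020203
Correction (A(h/2) − A(h))/(16 − 1) = (-0.0370020203)/15 = -0.0024668014
R = -6.8619438465 − 0.0024668014 = -6.8644106479
Shift from A(h/2): −0.0024668014.

-6.864411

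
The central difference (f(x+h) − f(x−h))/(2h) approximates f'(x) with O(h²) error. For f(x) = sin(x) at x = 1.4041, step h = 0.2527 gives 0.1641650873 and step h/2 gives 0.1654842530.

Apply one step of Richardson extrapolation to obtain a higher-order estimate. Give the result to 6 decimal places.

0.165924

Order 2 gives 2^r = 4 and 2^r − 1 = 3.
2^2*A(h/2) = 0.6619370120; minus A(h) gives 0.4977719247.
Denominator 4 − 1 = 3.
R = 0.4977719247/3 = 0.1659239749
Correction |R − A(h/2)| = 4.397e-04; gap |A(h/2) − A(h)| = 1.319e-03.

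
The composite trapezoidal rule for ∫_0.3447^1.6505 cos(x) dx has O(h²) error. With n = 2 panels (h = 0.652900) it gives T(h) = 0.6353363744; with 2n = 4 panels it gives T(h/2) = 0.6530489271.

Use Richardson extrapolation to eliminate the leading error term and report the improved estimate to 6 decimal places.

0.658953

Leading term ∝ h^2; use weight 4 = 2^2.
Top: 4(0.6530489271) − (0.6353363744) = 1.9768593340
(4·0.6530489271 − 0.6353363744)/(4 − 1) = 0.6589531113
Shift from A(h/2): +0.0059041842.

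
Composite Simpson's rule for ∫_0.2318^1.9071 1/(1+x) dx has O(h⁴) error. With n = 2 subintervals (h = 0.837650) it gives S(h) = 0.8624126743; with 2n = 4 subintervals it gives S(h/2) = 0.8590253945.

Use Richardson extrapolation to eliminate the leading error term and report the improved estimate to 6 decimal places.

With r = 4 the leading error scales as h^4, so the weight is 2^4 = 16.
16×0.8590253945 − 0.8624126743 = 12.8819936377
Extrapolated: 12.8819936377 / 15 = 0.8587995758
Shift from A(h/2): −0.0002258187.

0.858800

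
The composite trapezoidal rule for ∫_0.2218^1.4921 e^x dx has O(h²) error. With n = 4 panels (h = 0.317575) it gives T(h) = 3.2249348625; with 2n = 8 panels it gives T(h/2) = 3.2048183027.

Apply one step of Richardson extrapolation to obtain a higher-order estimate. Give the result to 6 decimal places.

Order 2 gives 2^r = 4 and 2^r − 1 = 3.
Difference of the inputs: 3.2048183027 − 3.2249348625 = -0.0201165598
Correction (A(h/2) − A(h))/(4 − 1) = (-0.0201165598)/3 = -0.0067055199
R = 3.2048183027 − 0.0067055199 = 3.1981127828

3.198113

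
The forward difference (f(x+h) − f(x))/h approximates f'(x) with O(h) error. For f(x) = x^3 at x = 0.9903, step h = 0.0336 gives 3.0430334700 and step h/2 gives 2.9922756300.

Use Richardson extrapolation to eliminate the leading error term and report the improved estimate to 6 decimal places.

Error is O(h^1); halving h shrinks it by 2^1 = 2.
2·2.9922756300 = 5.9845512600; 5.9845512600 − 3.0430334700 = 2.9415177900
Denominator 2 − 1 = 1.
2.9415177900 ÷ 1 = 2.9415177900

2.941518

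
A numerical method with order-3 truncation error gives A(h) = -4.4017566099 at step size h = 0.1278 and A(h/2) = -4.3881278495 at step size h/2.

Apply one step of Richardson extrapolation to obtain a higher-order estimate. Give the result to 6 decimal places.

With r = 3 the leading error scales as h^3, so the weight is 2^3 = 8.
Top: 8(-4.3881278495) − (-4.4017566099) = -30.7032661861
Divide by 2^3 − 1 = 7.
Result: -4.3861808837

-4.386181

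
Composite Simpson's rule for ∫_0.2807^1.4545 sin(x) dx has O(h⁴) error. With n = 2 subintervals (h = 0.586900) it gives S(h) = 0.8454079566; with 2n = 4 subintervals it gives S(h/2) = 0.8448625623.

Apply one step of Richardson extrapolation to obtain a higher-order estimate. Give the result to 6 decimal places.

Order 4 gives 2^r = 16 and 2^r − 1 = 15.
16×0.8448625623 = 13.5178009968; 13.5178009968 − 0.8454079566 = 12.6723930402
(16×0.8448625623 − 0.8454079566)/(16 − 1) = 0.8448262027

0.844826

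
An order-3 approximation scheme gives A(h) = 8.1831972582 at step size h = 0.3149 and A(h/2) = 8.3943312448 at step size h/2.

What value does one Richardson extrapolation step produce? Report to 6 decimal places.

Leading term ∝ h^3; use weight 8 = 2^3.
8 × 8.3943312448 − 8.1831972582 = 58.9714527002
Denominator 8 − 1 = 7.
Result: 8.4244932429

8.424493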